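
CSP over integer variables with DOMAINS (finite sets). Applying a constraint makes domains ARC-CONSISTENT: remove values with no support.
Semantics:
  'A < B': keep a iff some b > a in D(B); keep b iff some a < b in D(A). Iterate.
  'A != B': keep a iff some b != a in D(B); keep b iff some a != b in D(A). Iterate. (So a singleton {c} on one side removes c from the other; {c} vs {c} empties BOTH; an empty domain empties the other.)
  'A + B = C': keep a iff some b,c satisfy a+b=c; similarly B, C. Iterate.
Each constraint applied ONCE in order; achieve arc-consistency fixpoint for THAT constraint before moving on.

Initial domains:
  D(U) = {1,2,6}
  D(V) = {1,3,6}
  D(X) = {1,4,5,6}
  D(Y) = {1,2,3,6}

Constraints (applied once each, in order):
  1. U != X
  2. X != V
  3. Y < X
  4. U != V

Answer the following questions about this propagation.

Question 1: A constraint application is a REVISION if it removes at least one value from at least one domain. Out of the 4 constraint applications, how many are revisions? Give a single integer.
Constraint 1 (U != X) on D(U)={1,2,6} D(X)={1,4,5,6}: no change => not a revision
Constraint 2 (X != V) on D(X)={1,4,5,6} D(V)={1,3,6}: no change => not a revision
Constraint 3 (Y < X) on D(Y)={1,2,3,6} D(X)={1,4,5,6}: Y {1,2,3,6}->{1,2,3}; X {1,4,5,6}->{4,5,6} => REVISION
Constraint 4 (U != V) on D(U)={1,2,6} D(V)={1,3,6}: no change => not a revision
Total revisions = 1

Answer: 1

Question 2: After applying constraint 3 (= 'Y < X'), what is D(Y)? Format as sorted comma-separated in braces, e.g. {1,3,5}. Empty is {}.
Constraint 1 (U != X) on D(U)={1,2,6} D(X)={1,4,5,6}: no change
Constraint 2 (X != V) on D(X)={1,4,5,6} D(V)={1,3,6}: no change
Constraint 3 (Y < X) on D(Y)={1,2,3,6} D(X)={1,4,5,6}: Y {1,2,3,6}->{1,2,3}; X {1,4,5,6}->{4,5,6}
So after constraint 3: D(Y) = {1,2,3}

Answer: {1,2,3}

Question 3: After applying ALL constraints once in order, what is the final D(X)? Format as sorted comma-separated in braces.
Constraint 1 (U != X) on D(U)={1,2,6} D(X)={1,4,5,6}: no change
Constraint 2 (X != V) on D(X)={1,4,5,6} D(V)={1,3,6}: no change
Constraint 3 (Y < X) on D(Y)={1,2,3,6} D(X)={1,4,5,6}: Y {1,2,3,6}->{1,2,3}; X {1,4,5,6}->{4,5,6}
Constraint 4 (U != V) on D(U)={1,2,6} D(V)={1,3,6}: no change
So after all 4 constraints: D(X) = {4,5,6}

Answer: {4,5,6}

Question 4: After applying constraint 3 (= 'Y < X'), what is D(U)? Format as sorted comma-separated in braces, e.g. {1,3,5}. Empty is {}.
Answer: {1,2,6}

Derivation:
Constraint 1 (U != X) on D(U)={1,2,6} D(X)={1,4,5,6}: no change
Constraint 2 (X != V) on D(X)={1,4,5,6} D(V)={1,3,6}: no change
Constraint 3 (Y < X) on D(Y)={1,2,3,6} D(X)={1,4,5,6}: Y {1,2,3,6}->{1,2,3}; X {1,4,5,6}->{4,5,6}
So after constraint 3: D(U) = {1,2,6}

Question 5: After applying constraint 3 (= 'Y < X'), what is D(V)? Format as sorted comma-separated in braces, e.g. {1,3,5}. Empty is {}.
Constraint 1 (U != X) on D(U)={1,2,6} D(X)={1,4,5,6}: no change
Constraint 2 (X != V) on D(X)={1,4,5,6} D(V)={1,3,6}: no change
Constraint 3 (Y < X) on D(Y)={1,2,3,6} D(X)={1,4,5,6}: Y {1,2,3,6}->{1,2,3}; X {1,4,5,6}->{4,5,6}
So after constraint 3: D(V) = {1,3,6}

Answer: {1,3,6}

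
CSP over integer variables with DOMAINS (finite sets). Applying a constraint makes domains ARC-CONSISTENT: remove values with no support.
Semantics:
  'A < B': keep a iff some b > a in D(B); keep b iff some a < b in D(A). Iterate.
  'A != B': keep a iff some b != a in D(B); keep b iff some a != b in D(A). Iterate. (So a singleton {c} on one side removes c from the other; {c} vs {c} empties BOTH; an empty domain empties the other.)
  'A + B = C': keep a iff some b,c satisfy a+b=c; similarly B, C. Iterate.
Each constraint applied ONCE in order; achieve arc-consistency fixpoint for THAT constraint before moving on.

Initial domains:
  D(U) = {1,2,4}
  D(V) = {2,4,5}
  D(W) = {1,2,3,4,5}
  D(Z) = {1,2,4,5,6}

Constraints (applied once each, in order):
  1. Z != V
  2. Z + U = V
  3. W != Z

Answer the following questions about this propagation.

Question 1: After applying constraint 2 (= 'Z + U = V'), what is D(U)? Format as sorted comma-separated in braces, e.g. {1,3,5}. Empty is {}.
Constraint 1 (Z != V) on D(Z)={1,2,4,5,6} D(V)={2,4,5}: no change
Constraint 2 (Z + U = V) on D(Z)={1,2,4,5,6} D(U)={1,2,4} D(V)={2,4,5}: Z {1,2,4,5,6}->{1,2,4}
So after constraint 2: D(U) = {1,2,4}

Answer: {1,2,4}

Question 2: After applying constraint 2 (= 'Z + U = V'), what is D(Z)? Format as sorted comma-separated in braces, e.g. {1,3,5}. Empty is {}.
Constraint 1 (Z != V) on D(Z)={1,2,4,5,6} D(V)={2,4,5}: no change
Constraint 2 (Z + U = V) on D(Z)={1,2,4,5,6} D(U)={1,2,4} D(V)={2,4,5}: Z {1,2,4,5,6}->{1,2,4}
So after constraint 2: D(Z) = {1,2,4}

Answer: {1,2,4}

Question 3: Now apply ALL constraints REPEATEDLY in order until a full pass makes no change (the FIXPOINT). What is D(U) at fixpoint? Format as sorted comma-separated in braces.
pass 0 (initial): D(U)={1,2,4}
pass 1: Z {1,2,4,5,6}->{1,2,4}
pass 2: no change
Fixpoint after 2 passes: D(U) = {1,2,4}

Answer: {1,2,4}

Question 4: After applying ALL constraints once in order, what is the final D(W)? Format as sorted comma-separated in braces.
Answer: {1,2,3,4,5}

Derivation:
Constraint 1 (Z != V) on D(Z)={1,2,4,5,6} D(V)={2,4,5}: no change
Constraint 2 (Z + U = V) on D(Z)={1,2,4,5,6} D(U)={1,2,4} D(V)={2,4,5}: Z {1,2,4,5,6}->{1,2,4}
Constraint 3 (W != Z) on D(W)={1,2,3,4,5} D(Z)={1,2,4}: no change
So after all 3 constraints: D(W) = {1,2,3,4,5}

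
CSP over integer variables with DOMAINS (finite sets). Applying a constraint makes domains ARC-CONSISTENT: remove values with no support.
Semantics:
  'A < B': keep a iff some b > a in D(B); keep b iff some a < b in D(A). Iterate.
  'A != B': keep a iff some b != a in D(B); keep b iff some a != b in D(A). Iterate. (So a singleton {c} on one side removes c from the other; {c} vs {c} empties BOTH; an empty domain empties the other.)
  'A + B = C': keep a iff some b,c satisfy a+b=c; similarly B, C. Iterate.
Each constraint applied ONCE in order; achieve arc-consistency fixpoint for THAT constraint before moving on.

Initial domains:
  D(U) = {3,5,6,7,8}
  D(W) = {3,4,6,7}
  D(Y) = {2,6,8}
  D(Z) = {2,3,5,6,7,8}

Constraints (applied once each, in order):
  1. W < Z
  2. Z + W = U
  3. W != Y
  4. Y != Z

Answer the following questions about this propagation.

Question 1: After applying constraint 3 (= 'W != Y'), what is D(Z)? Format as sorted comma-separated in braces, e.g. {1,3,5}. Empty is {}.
Constraint 1 (W < Z) on D(W)={3,4,6,7} D(Z)={2,3,5,6,7,8}: Z {2,3,5,6,7,8}->{5,6,7,8}
Constraint 2 (Z + W = U) on D(Z)={5,6,7,8} D(W)={3,4,6,7} D(U)={3,5,6,7,8}: Z {5,6,7,8}->{5}; W {3,4,6,7}->{3}; U {3,5,6,7,8}->{8}
Constraint 3 (W != Y) on D(W)={3} D(Y)={2,6,8}: no change
So after constraint 3: D(Z) = {5}

Answer: {5}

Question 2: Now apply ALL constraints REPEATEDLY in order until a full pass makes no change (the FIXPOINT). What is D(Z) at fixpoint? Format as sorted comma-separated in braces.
pass 0 (initial): D(Z)={2,3,5,6,7,8}
pass 1: U {3,5,6,7,8}->{8}; W {3,4,6,7}->{3}; Z {2,3,5,6,7,8}->{5}
pass 2: no change
Fixpoint after 2 passes: D(Z) = {5}

Answer: {5}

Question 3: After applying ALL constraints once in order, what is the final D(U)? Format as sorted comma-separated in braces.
Constraint 1 (W < Z) on D(W)={3,4,6,7} D(Z)={2,3,5,6,7,8}: Z {2,3,5,6,7,8}->{5,6,7,8}
Constraint 2 (Z + W = U) on D(Z)={5,6,7,8} D(W)={3,4,6,7} D(U)={3,5,6,7,8}: Z {5,6,7,8}->{5}; W {3,4,6,7}->{3}; U {3,5,6,7,8}->{8}
Constraint 3 (W != Y) on D(W)={3} D(Y)={2,6,8}: no change
Constraint 4 (Y != Z) on D(Y)={2,6,8} D(Z)={5}: no change
So after all 4 constraints: D(U) = {8}

Answer: {8}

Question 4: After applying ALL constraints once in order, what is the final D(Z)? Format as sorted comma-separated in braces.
Answer: {5}

Derivation:
Constraint 1 (W < Z) on D(W)={3,4,6,7} D(Z)={2,3,5,6,7,8}: Z {2,3,5,6,7,8}->{5,6,7,8}
Constraint 2 (Z + W = U) on D(Z)={5,6,7,8} D(W)={3,4,6,7} D(U)={3,5,6,7,8}: Z {5,6,7,8}->{5}; W {3,4,6,7}->{3}; U {3,5,6,7,8}->{8}
Constraint 3 (W != Y) on D(W)={3} D(Y)={2,6,8}: no change
Constraint 4 (Y != Z) on D(Y)={2,6,8} D(Z)={5}: no change
So after all 4 constraints: D(Z) = {5}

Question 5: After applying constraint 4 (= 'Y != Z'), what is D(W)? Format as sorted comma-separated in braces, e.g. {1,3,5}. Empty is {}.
Constraint 1 (W < Z) on D(W)={3,4,6,7} D(Z)={2,3,5,6,7,8}: Z {2,3,5,6,7,8}->{5,6,7,8}
Constraint 2 (Z + W = U) on D(Z)={5,6,7,8} D(W)={3,4,6,7} D(U)={3,5,6,7,8}: Z {5,6,7,8}->{5}; W {3,4,6,7}->{3}; U {3,5,6,7,8}->{8}
Constraint 3 (W != Y) on D(W)={3} D(Y)={2,6,8}: no change
Constraint 4 (Y != Z) on D(Y)={2,6,8} D(Z)={5}: no change
So after constraint 4: D(W) = {3}

Answer: {3}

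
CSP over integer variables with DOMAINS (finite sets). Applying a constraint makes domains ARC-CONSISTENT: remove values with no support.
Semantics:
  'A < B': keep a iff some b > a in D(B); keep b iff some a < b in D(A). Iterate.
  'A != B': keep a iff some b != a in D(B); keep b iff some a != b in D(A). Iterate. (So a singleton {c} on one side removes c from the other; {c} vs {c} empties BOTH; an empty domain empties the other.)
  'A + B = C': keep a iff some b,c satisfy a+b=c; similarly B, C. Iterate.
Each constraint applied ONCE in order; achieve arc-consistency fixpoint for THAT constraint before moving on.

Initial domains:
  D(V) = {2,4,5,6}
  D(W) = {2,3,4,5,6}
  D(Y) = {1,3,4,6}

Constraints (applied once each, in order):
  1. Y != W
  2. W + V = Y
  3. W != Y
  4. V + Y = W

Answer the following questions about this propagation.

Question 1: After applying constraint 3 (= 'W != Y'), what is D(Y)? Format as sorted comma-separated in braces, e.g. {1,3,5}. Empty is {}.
Constraint 1 (Y != W) on D(Y)={1,3,4,6} D(W)={2,3,4,5,6}: no change
Constraint 2 (W + V = Y) on D(W)={2,3,4,5,6} D(V)={2,4,5,6} D(Y)={1,3,4,6}: W {2,3,4,5,6}->{2,4}; V {2,4,5,6}->{2,4}; Y {1,3,4,6}->{4,6}
Constraint 3 (W != Y) on D(W)={2,4} D(Y)={4,6}: no change
So after constraint 3: D(Y) = {4,6}

Answer: {4,6}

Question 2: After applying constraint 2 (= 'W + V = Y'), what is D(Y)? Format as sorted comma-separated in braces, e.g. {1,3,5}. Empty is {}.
Constraint 1 (Y != W) on D(Y)={1,3,4,6} D(W)={2,3,4,5,6}: no change
Constraint 2 (W + V = Y) on D(W)={2,3,4,5,6} D(V)={2,4,5,6} D(Y)={1,3,4,6}: W {2,3,4,5,6}->{2,4}; V {2,4,5,6}->{2,4}; Y {1,3,4,6}->{4,6}
So after constraint 2: D(Y) = {4,6}

Answer: {4,6}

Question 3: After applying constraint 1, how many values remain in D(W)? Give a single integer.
Constraint 1 (Y != W) on D(Y)={1,3,4,6} D(W)={2,3,4,5,6}: no change
So after constraint 1: D(W)={2,3,4,5,6}, size = 5

Answer: 5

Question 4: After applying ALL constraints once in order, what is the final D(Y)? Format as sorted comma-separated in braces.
Constraint 1 (Y != W) on D(Y)={1,3,4,6} D(W)={2,3,4,5,6}: no change
Constraint 2 (W + V = Y) on D(W)={2,3,4,5,6} D(V)={2,4,5,6} D(Y)={1,3,4,6}: W {2,3,4,5,6}->{2,4}; V {2,4,5,6}->{2,4}; Y {1,3,4,6}->{4,6}
Constraint 3 (W != Y) on D(W)={2,4} D(Y)={4,6}: no change
Constraint 4 (V + Y = W) on D(V)={2,4} D(Y)={4,6} D(W)={2,4}: V {2,4}->{}; Y {4,6}->{}; W {2,4}->{}
So after all 4 constraints: D(Y) = {}

Answer: {}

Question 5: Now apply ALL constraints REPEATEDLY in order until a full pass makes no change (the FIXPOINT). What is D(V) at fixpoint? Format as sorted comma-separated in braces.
Answer: {}

Derivation:
pass 0 (initial): D(V)={2,4,5,6}
pass 1: V {2,4,5,6}->{}; W {2,3,4,5,6}->{}; Y {1,3,4,6}->{}
pass 2: no change
Fixpoint after 2 passes: D(V) = {}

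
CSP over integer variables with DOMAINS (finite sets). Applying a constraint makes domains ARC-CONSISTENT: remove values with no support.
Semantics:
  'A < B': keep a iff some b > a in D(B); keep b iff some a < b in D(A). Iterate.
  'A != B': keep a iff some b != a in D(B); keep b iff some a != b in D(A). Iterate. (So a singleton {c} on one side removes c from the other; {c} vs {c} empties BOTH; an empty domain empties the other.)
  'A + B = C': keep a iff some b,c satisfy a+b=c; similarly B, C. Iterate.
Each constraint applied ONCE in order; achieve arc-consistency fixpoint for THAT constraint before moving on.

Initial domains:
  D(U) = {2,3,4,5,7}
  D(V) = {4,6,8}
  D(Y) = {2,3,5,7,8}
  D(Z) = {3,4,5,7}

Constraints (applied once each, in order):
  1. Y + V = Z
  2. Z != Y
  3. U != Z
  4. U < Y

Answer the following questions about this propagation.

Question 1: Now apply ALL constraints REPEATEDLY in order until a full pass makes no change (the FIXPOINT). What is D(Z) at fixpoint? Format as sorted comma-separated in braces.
pass 0 (initial): D(Z)={3,4,5,7}
pass 1: U {2,3,4,5,7}->{2}; V {4,6,8}->{4}; Y {2,3,5,7,8}->{3}; Z {3,4,5,7}->{7}
pass 2: no change
Fixpoint after 2 passes: D(Z) = {7}

Answer: {7}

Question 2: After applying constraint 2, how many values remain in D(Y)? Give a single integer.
Constraint 1 (Y + V = Z) on D(Y)={2,3,5,7,8} D(V)={4,6,8} D(Z)={3,4,5,7}: Y {2,3,5,7,8}->{3}; V {4,6,8}->{4}; Z {3,4,5,7}->{7}
Constraint 2 (Z != Y) on D(Z)={7} D(Y)={3}: no change
So after constraint 2: D(Y)={3}, size = 1

Answer: 1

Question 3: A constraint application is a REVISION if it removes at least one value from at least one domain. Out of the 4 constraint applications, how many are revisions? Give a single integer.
Constraint 1 (Y + V = Z) on D(Y)={2,3,5,7,8} D(V)={4,6,8} D(Z)={3,4,5,7}: Y {2,3,5,7,8}->{3}; V {4,6,8}->{4}; Z {3,4,5,7}->{7} => REVISION
Constraint 2 (Z != Y) on D(Z)={7} D(Y)={3}: no change => not a revision
Constraint 3 (U != Z) on D(U)={2,3,4,5,7} D(Z)={7}: U {2,3,4,5,7}->{2,3,4,5} => REVISION
Constraint 4 (U < Y) on D(U)={2,3,4,5} D(Y)={3}: U {2,3,4,5}->{2} => REVISION
Total revisions = 3

Answer: 3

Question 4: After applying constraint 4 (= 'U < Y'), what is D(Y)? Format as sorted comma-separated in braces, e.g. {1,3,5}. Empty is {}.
Constraint 1 (Y + V = Z) on D(Y)={2,3,5,7,8} D(V)={4,6,8} D(Z)={3,4,5,7}: Y {2,3,5,7,8}->{3}; V {4,6,8}->{4}; Z {3,4,5,7}->{7}
Constraint 2 (Z != Y) on D(Z)={7} D(Y)={3}: no change
Constraint 3 (U != Z) on D(U)={2,3,4,5,7} D(Z)={7}: U {2,3,4,5,7}->{2,3,4,5}
Constraint 4 (U < Y) on D(U)={2,3,4,5} D(Y)={3}: U {2,3,4,5}->{2}
So after constraint 4: D(Y) = {3}

Answer: {3}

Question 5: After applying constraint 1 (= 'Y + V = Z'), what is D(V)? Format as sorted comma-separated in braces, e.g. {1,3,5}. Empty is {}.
Answer: {4}

Derivation:
Constraint 1 (Y + V = Z) on D(Y)={2,3,5,7,8} D(V)={4,6,8} D(Z)={3,4,5,7}: Y {2,3,5,7,8}->{3}; V {4,6,8}->{4}; Z {3,4,5,7}->{7}
So after constraint 1: D(V) = {4}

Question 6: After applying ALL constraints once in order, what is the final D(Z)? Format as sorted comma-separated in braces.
Answer: {7}

Derivation:
Constraint 1 (Y + V = Z) on D(Y)={2,3,5,7,8} D(V)={4,6,8} D(Z)={3,4,5,7}: Y {2,3,5,7,8}->{3}; V {4,6,8}->{4}; Z {3,4,5,7}->{7}
Constraint 2 (Z != Y) on D(Z)={7} D(Y)={3}: no change
Constraint 3 (U != Z) on D(U)={2,3,4,5,7} D(Z)={7}: U {2,3,4,5,7}->{2,3,4,5}
Constraint 4 (U < Y) on D(U)={2,3,4,5} D(Y)={3}: U {2,3,4,5}->{2}
So after all 4 constraints: D(Z) = {7}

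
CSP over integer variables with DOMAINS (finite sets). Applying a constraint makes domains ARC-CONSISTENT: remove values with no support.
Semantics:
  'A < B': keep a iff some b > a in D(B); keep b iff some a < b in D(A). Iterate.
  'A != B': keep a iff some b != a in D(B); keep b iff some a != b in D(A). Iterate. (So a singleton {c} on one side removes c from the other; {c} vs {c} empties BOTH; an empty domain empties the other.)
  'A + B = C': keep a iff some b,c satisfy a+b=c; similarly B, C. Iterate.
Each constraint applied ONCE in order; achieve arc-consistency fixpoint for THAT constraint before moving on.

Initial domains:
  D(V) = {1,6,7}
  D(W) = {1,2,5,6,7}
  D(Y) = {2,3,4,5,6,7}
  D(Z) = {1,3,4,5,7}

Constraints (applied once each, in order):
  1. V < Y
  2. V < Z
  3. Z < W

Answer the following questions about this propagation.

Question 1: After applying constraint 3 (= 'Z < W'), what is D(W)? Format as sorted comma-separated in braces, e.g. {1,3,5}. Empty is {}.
Answer: {5,6,7}

Derivation:
Constraint 1 (V < Y) on D(V)={1,6,7} D(Y)={2,3,4,5,6,7}: V {1,6,7}->{1,6}
Constraint 2 (V < Z) on D(V)={1,6} D(Z)={1,3,4,5,7}: Z {1,3,4,5,7}->{3,4,5,7}
Constraint 3 (Z < W) on D(Z)={3,4,5,7} D(W)={1,2,5,6,7}: Z {3,4,5,7}->{3,4,5}; W {1,2,5,6,7}->{5,6,7}
So after constraint 3: D(W) = {5,6,7}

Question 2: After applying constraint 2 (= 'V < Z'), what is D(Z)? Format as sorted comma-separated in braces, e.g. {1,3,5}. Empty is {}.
Answer: {3,4,5,7}

Derivation:
Constraint 1 (V < Y) on D(V)={1,6,7} D(Y)={2,3,4,5,6,7}: V {1,6,7}->{1,6}
Constraint 2 (V < Z) on D(V)={1,6} D(Z)={1,3,4,5,7}: Z {1,3,4,5,7}->{3,4,5,7}
So after constraint 2: D(Z) = {3,4,5,7}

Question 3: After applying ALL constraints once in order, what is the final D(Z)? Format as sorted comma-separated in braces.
Answer: {3,4,5}

Derivation:
Constraint 1 (V < Y) on D(V)={1,6,7} D(Y)={2,3,4,5,6,7}: V {1,6,7}->{1,6}
Constraint 2 (V < Z) on D(V)={1,6} D(Z)={1,3,4,5,7}: Z {1,3,4,5,7}->{3,4,5,7}
Constraint 3 (Z < W) on D(Z)={3,4,5,7} D(W)={1,2,5,6,7}: Z {3,4,5,7}->{3,4,5}; W {1,2,5,6,7}->{5,6,7}
So after all 3 constraints: D(Z) = {3,4,5}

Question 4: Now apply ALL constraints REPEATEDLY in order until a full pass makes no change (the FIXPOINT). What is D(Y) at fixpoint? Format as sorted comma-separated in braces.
pass 0 (initial): D(Y)={2,3,4,5,6,7}
pass 1: V {1,6,7}->{1,6}; W {1,2,5,6,7}->{5,6,7}; Z {1,3,4,5,7}->{3,4,5}
pass 2: V {1,6}->{1}
pass 3: no change
Fixpoint after 3 passes: D(Y) = {2,3,4,5,6,7}

Answer: {2,3,4,5,6,7}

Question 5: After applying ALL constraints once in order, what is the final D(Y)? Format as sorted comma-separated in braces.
Constraint 1 (V < Y) on D(V)={1,6,7} D(Y)={2,3,4,5,6,7}: V {1,6,7}->{1,6}
Constraint 2 (V < Z) on D(V)={1,6} D(Z)={1,3,4,5,7}: Z {1,3,4,5,7}->{3,4,5,7}
Constraint 3 (Z < W) on D(Z)={3,4,5,7} D(W)={1,2,5,6,7}: Z {3,4,5,7}->{3,4,5}; W {1,2,5,6,7}->{5,6,7}
So after all 3 constraints: D(Y) = {2,3,4,5,6,7}

Answer: {2,3,4,5,6,7}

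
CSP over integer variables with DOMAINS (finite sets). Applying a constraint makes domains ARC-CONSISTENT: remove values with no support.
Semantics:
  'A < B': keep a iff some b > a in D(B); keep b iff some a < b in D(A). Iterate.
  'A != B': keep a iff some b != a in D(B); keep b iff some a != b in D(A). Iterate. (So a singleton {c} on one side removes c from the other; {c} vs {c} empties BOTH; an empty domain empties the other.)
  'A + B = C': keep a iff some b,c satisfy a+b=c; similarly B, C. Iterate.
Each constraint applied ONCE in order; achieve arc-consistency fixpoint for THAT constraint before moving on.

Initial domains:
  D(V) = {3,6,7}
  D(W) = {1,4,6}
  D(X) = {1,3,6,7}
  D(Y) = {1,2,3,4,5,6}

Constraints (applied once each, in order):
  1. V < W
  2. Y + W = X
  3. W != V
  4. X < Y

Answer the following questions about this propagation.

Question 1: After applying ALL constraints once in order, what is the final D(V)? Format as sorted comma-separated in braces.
Constraint 1 (V < W) on D(V)={3,6,7} D(W)={1,4,6}: V {3,6,7}->{3}; W {1,4,6}->{4,6}
Constraint 2 (Y + W = X) on D(Y)={1,2,3,4,5,6} D(W)={4,6} D(X)={1,3,6,7}: Y {1,2,3,4,5,6}->{1,2,3}; X {1,3,6,7}->{6,7}
Constraint 3 (W != V) on D(W)={4,6} D(V)={3}: no change
Constraint 4 (X < Y) on D(X)={6,7} D(Y)={1,2,3}: X {6,7}->{}; Y {1,2,3}->{}
So after all 4 constraints: D(V) = {3}

Answer: {3}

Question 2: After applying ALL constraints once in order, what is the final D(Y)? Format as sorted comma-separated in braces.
Constraint 1 (V < W) on D(V)={3,6,7} D(W)={1,4,6}: V {3,6,7}->{3}; W {1,4,6}->{4,6}
Constraint 2 (Y + W = X) on D(Y)={1,2,3,4,5,6} D(W)={4,6} D(X)={1,3,6,7}: Y {1,2,3,4,5,6}->{1,2,3}; X {1,3,6,7}->{6,7}
Constraint 3 (W != V) on D(W)={4,6} D(V)={3}: no change
Constraint 4 (X < Y) on D(X)={6,7} D(Y)={1,2,3}: X {6,7}->{}; Y {1,2,3}->{}
So after all 4 constraints: D(Y) = {}

Answer: {}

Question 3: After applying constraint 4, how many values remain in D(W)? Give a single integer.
Constraint 1 (V < W) on D(V)={3,6,7} D(W)={1,4,6}: V {3,6,7}->{3}; W {1,4,6}->{4,6}
Constraint 2 (Y + W = X) on D(Y)={1,2,3,4,5,6} D(W)={4,6} D(X)={1,3,6,7}: Y {1,2,3,4,5,6}->{1,2,3}; X {1,3,6,7}->{6,7}
Constraint 3 (W != V) on D(W)={4,6} D(V)={3}: no change
Constraint 4 (X < Y) on D(X)={6,7} D(Y)={1,2,3}: X {6,7}->{}; Y {1,2,3}->{}
So after constraint 4: D(W)={4,6}, size = 2

Answer: 2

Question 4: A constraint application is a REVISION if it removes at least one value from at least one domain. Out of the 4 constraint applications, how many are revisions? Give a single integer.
Constraint 1 (V < W) on D(V)={3,6,7} D(W)={1,4,6}: V {3,6,7}->{3}; W {1,4,6}->{4,6} => REVISION
Constraint 2 (Y + W = X) on D(Y)={1,2,3,4,5,6} D(W)={4,6} D(X)={1,3,6,7}: Y {1,2,3,4,5,6}->{1,2,3}; X {1,3,6,7}->{6,7} => REVISION
Constraint 3 (W != V) on D(W)={4,6} D(V)={3}: no change => not a revision
Constraint 4 (X < Y) on D(X)={6,7} D(Y)={1,2,3}: X {6,7}->{}; Y {1,2,3}->{} => REVISION
Total revisions = 3

Answer: 3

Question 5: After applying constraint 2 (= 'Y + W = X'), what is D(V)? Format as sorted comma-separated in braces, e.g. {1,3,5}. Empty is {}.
Answer: {3}

Derivation:
Constraint 1 (V < W) on D(V)={3,6,7} D(W)={1,4,6}: V {3,6,7}->{3}; W {1,4,6}->{4,6}
Constraint 2 (Y + W = X) on D(Y)={1,2,3,4,5,6} D(W)={4,6} D(X)={1,3,6,7}: Y {1,2,3,4,5,6}->{1,2,3}; X {1,3,6,7}->{6,7}
So after constraint 2: D(V) = {3}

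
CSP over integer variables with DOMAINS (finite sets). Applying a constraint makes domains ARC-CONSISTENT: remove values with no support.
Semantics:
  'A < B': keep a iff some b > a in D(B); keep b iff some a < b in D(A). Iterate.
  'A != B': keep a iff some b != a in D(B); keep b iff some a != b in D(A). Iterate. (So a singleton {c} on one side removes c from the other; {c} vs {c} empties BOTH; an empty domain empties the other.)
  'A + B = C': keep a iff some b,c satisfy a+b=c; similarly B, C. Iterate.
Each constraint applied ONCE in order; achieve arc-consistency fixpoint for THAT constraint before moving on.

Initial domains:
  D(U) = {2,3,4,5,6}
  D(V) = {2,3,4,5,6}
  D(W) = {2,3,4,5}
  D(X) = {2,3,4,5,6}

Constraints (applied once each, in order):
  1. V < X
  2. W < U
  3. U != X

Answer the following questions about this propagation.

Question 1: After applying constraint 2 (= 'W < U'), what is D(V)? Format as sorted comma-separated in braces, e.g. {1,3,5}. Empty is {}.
Constraint 1 (V < X) on D(V)={2,3,4,5,6} D(X)={2,3,4,5,6}: V {2,3,4,5,6}->{2,3,4,5}; X {2,3,4,5,6}->{3,4,5,6}
Constraint 2 (W < U) on D(W)={2,3,4,5} D(U)={2,3,4,5,6}: U {2,3,4,5,6}->{3,4,5,6}
So after constraint 2: D(V) = {2,3,4,5}

Answer: {2,3,4,5}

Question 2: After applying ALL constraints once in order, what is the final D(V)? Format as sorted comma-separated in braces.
Constraint 1 (V < X) on D(V)={2,3,4,5,6} D(X)={2,3,4,5,6}: V {2,3,4,5,6}->{2,3,4,5}; X {2,3,4,5,6}->{3,4,5,6}
Constraint 2 (W < U) on D(W)={2,3,4,5} D(U)={2,3,4,5,6}: U {2,3,4,5,6}->{3,4,5,6}
Constraint 3 (U != X) on D(U)={3,4,5,6} D(X)={3,4,5,6}: no change
So after all 3 constraints: D(V) = {2,3,4,5}

Answer: {2,3,4,5}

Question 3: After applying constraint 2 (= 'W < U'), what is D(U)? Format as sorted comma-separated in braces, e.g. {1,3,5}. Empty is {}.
Answer: {3,4,5,6}

Derivation:
Constraint 1 (V < X) on D(V)={2,3,4,5,6} D(X)={2,3,4,5,6}: V {2,3,4,5,6}->{2,3,4,5}; X {2,3,4,5,6}->{3,4,5,6}
Constraint 2 (W < U) on D(W)={2,3,4,5} D(U)={2,3,4,5,6}: U {2,3,4,5,6}->{3,4,5,6}
So after constraint 2: D(U) = {3,4,5,6}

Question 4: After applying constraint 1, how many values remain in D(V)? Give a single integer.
Answer: 4

Derivation:
Constraint 1 (V < X) on D(V)={2,3,4,5,6} D(X)={2,3,4,5,6}: V {2,3,4,5,6}->{2,3,4,5}; X {2,3,4,5,6}->{3,4,5,6}
So after constraint 1: D(V)={2,3,4,5}, size = 4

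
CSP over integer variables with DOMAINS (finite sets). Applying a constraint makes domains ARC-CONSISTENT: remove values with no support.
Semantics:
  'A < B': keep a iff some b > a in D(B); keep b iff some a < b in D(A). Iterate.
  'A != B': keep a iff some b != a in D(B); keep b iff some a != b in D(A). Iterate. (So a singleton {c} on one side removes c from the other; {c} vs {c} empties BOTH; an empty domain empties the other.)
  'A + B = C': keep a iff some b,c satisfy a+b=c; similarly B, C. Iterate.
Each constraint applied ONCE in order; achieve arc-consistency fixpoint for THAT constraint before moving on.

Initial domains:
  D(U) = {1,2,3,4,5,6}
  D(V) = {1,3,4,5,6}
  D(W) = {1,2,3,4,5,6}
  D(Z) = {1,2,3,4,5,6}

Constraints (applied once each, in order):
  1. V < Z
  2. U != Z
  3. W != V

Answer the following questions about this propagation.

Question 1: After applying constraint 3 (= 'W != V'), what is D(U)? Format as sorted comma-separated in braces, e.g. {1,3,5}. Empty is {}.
Constraint 1 (V < Z) on D(V)={1,3,4,5,6} D(Z)={1,2,3,4,5,6}: V {1,3,4,5,6}->{1,3,4,5}; Z {1,2,3,4,5,6}->{2,3,4,5,6}
Constraint 2 (U != Z) on D(U)={1,2,3,4,5,6} D(Z)={2,3,4,5,6}: no change
Constraint 3 (W != V) on D(W)={1,2,3,4,5,6} D(V)={1,3,4,5}: no change
So after constraint 3: D(U) = {1,2,3,4,5,6}

Answer: {1,2,3,4,5,6}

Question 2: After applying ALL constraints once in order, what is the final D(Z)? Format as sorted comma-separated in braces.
Answer: {2,3,4,5,6}

Derivation:
Constraint 1 (V < Z) on D(V)={1,3,4,5,6} D(Z)={1,2,3,4,5,6}: V {1,3,4,5,6}->{1,3,4,5}; Z {1,2,3,4,5,6}->{2,3,4,5,6}
Constraint 2 (U != Z) on D(U)={1,2,3,4,5,6} D(Z)={2,3,4,5,6}: no change
Constraint 3 (W != V) on D(W)={1,2,3,4,5,6} D(V)={1,3,4,5}: no change
So after all 3 constraints: D(Z) = {2,3,4,5,6}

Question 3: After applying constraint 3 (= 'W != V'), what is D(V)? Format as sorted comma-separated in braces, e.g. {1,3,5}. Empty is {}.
Constraint 1 (V < Z) on D(V)={1,3,4,5,6} D(Z)={1,2,3,4,5,6}: V {1,3,4,5,6}->{1,3,4,5}; Z {1,2,3,4,5,6}->{2,3,4,5,6}
Constraint 2 (U != Z) on D(U)={1,2,3,4,5,6} D(Z)={2,3,4,5,6}: no change
Constraint 3 (W != V) on D(W)={1,2,3,4,5,6} D(V)={1,3,4,5}: no change
So after constraint 3: D(V) = {1,3,4,5}

Answer: {1,3,4,5}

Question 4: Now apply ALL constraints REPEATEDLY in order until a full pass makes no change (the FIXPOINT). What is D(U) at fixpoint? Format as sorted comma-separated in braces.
Answer: {1,2,3,4,5,6}

Derivation:
pass 0 (initial): D(U)={1,2,3,4,5,6}
pass 1: V {1,3,4,5,6}->{1,3,4,5}; Z {1,2,3,4,5,6}->{2,3,4,5,6}
pass 2: no change
Fixpoint after 2 passes: D(U) = {1,2,3,4,5,6}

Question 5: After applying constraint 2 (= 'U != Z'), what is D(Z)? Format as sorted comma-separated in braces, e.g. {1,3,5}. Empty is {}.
Answer: {2,3,4,5,6}

Derivation:
Constraint 1 (V < Z) on D(V)={1,3,4,5,6} D(Z)={1,2,3,4,5,6}: V {1,3,4,5,6}->{1,3,4,5}; Z {1,2,3,4,5,6}->{2,3,4,5,6}
Constraint 2 (U != Z) on D(U)={1,2,3,4,5,6} D(Z)={2,3,4,5,6}: no change
So after constraint 2: D(Z) = {2,3,4,5,6}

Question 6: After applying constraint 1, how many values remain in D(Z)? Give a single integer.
Answer: 5

Derivation:
Constraint 1 (V < Z) on D(V)={1,3,4,5,6} D(Z)={1,2,3,4,5,6}: V {1,3,4,5,6}->{1,3,4,5}; Z {1,2,3,4,5,6}->{2,3,4,5,6}
So after constraint 1: D(Z)={2,3,4,5,6}, size = 5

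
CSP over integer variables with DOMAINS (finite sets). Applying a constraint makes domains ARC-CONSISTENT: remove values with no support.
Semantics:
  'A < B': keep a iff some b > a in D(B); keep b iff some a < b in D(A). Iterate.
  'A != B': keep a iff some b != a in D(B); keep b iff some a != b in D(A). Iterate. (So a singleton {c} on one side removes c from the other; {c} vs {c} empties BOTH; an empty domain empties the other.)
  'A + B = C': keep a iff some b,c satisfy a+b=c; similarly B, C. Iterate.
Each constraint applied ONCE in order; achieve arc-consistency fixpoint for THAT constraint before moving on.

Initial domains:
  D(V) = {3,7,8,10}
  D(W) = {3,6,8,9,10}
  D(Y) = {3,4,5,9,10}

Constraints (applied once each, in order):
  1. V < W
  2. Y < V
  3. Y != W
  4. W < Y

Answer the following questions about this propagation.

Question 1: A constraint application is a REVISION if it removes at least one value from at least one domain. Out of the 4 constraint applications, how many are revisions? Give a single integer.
Answer: 3

Derivation:
Constraint 1 (V < W) on D(V)={3,7,8,10} D(W)={3,6,8,9,10}: V {3,7,8,10}->{3,7,8}; W {3,6,8,9,10}->{6,8,9,10} => REVISION
Constraint 2 (Y < V) on D(Y)={3,4,5,9,10} D(V)={3,7,8}: Y {3,4,5,9,10}->{3,4,5}; V {3,7,8}->{7,8} => REVISION
Constraint 3 (Y != W) on D(Y)={3,4,5} D(W)={6,8,9,10}: no change => not a revision
Constraint 4 (W < Y) on D(W)={6,8,9,10} D(Y)={3,4,5}: W {6,8,9,10}->{}; Y {3,4,5}->{} => REVISION
Total revisions = 3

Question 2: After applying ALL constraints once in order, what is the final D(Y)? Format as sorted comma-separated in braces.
Constraint 1 (V < W) on D(V)={3,7,8,10} D(W)={3,6,8,9,10}: V {3,7,8,10}->{3,7,8}; W {3,6,8,9,10}->{6,8,9,10}
Constraint 2 (Y < V) on D(Y)={3,4,5,9,10} D(V)={3,7,8}: Y {3,4,5,9,10}->{3,4,5}; V {3,7,8}->{7,8}
Constraint 3 (Y != W) on D(Y)={3,4,5} D(W)={6,8,9,10}: no change
Constraint 4 (W < Y) on D(W)={6,8,9,10} D(Y)={3,4,5}: W {6,8,9,10}->{}; Y {3,4,5}->{}
So after all 4 constraints: D(Y) = {}

Answer: {}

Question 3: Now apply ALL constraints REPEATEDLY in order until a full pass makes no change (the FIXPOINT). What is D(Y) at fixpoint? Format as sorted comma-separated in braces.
Answer: {}

Derivation:
pass 0 (initial): D(Y)={3,4,5,9,10}
pass 1: V {3,7,8,10}->{7,8}; W {3,6,8,9,10}->{}; Y {3,4,5,9,10}->{}
pass 2: V {7,8}->{}
pass 3: no change
Fixpoint after 3 passes: D(Y) = {}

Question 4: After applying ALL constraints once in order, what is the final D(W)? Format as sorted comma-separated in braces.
Constraint 1 (V < W) on D(V)={3,7,8,10} D(W)={3,6,8,9,10}: V {3,7,8,10}->{3,7,8}; W {3,6,8,9,10}->{6,8,9,10}
Constraint 2 (Y < V) on D(Y)={3,4,5,9,10} D(V)={3,7,8}: Y {3,4,5,9,10}->{3,4,5}; V {3,7,8}->{7,8}
Constraint 3 (Y != W) on D(Y)={3,4,5} D(W)={6,8,9,10}: no change
Constraint 4 (W < Y) on D(W)={6,8,9,10} D(Y)={3,4,5}: W {6,8,9,10}->{}; Y {3,4,5}->{}
So after all 4 constraints: D(W) = {}

Answer: {}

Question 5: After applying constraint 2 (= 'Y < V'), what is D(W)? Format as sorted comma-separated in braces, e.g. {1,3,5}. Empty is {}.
Constraint 1 (V < W) on D(V)={3,7,8,10} D(W)={3,6,8,9,10}: V {3,7,8,10}->{3,7,8}; W {3,6,8,9,10}->{6,8,9,10}
Constraint 2 (Y < V) on D(Y)={3,4,5,9,10} D(V)={3,7,8}: Y {3,4,5,9,10}->{3,4,5}; V {3,7,8}->{7,8}
So after constraint 2: D(W) = {6,8,9,10}

Answer: {6,8,9,10}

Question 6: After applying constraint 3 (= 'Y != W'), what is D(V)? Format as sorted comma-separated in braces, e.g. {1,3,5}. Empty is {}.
Answer: {7,8}

Derivation:
Constraint 1 (V < W) on D(V)={3,7,8,10} D(W)={3,6,8,9,10}: V {3,7,8,10}->{3,7,8}; W {3,6,8,9,10}->{6,8,9,10}
Constraint 2 (Y < V) on D(Y)={3,4,5,9,10} D(V)={3,7,8}: Y {3,4,5,9,10}->{3,4,5}; V {3,7,8}->{7,8}
Constraint 3 (Y != W) on D(Y)={3,4,5} D(W)={6,8,9,10}: no change
So after constraint 3: D(V) = {7,8}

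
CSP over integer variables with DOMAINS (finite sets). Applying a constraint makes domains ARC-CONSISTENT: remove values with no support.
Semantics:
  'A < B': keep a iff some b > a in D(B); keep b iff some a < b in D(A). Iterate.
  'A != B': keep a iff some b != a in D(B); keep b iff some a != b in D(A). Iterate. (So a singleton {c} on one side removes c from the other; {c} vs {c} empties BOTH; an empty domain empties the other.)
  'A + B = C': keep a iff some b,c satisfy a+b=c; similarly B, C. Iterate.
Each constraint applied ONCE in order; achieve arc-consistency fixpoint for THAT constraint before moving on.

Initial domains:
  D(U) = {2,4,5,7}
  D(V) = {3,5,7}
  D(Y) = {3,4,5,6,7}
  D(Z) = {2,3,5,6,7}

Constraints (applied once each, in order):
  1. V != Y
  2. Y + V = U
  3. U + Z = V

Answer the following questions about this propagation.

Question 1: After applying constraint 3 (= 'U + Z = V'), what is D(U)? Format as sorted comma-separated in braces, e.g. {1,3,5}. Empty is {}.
Constraint 1 (V != Y) on D(V)={3,5,7} D(Y)={3,4,5,6,7}: no change
Constraint 2 (Y + V = U) on D(Y)={3,4,5,6,7} D(V)={3,5,7} D(U)={2,4,5,7}: Y {3,4,5,6,7}->{4}; V {3,5,7}->{3}; U {2,4,5,7}->{7}
Constraint 3 (U + Z = V) on D(U)={7} D(Z)={2,3,5,6,7} D(V)={3}: U {7}->{}; Z {2,3,5,6,7}->{}; V {3}->{}
So after constraint 3: D(U) = {}

Answer: {}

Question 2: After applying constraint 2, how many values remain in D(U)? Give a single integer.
Answer: 1

Derivation:
Constraint 1 (V != Y) on D(V)={3,5,7} D(Y)={3,4,5,6,7}: no change
Constraint 2 (Y + V = U) on D(Y)={3,4,5,6,7} D(V)={3,5,7} D(U)={2,4,5,7}: Y {3,4,5,6,7}->{4}; V {3,5,7}->{3}; U {2,4,5,7}->{7}
So after constraint 2: D(U)={7}, size = 1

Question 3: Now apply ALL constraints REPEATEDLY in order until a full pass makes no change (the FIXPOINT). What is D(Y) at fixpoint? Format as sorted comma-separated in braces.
Answer: {}

Derivation:
pass 0 (initial): D(Y)={3,4,5,6,7}
pass 1: U {2,4,5,7}->{}; V {3,5,7}->{}; Y {3,4,5,6,7}->{4}; Z {2,3,5,6,7}->{}
pass 2: Y {4}->{}
pass 3: no change
Fixpoint after 3 passes: D(Y) = {}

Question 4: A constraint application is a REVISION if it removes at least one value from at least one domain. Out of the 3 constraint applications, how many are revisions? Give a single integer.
Answer: 2

Derivation:
Constraint 1 (V != Y) on D(V)={3,5,7} D(Y)={3,4,5,6,7}: no change => not a revision
Constraint 2 (Y + V = U) on D(Y)={3,4,5,6,7} D(V)={3,5,7} D(U)={2,4,5,7}: Y {3,4,5,6,7}->{4}; V {3,5,7}->{3}; U {2,4,5,7}->{7} => REVISION
Constraint 3 (U + Z = V) on D(U)={7} D(Z)={2,3,5,6,7} D(V)={3}: U {7}->{}; Z {2,3,5,6,7}->{}; V {3}->{} => REVISION
Total revisions = 2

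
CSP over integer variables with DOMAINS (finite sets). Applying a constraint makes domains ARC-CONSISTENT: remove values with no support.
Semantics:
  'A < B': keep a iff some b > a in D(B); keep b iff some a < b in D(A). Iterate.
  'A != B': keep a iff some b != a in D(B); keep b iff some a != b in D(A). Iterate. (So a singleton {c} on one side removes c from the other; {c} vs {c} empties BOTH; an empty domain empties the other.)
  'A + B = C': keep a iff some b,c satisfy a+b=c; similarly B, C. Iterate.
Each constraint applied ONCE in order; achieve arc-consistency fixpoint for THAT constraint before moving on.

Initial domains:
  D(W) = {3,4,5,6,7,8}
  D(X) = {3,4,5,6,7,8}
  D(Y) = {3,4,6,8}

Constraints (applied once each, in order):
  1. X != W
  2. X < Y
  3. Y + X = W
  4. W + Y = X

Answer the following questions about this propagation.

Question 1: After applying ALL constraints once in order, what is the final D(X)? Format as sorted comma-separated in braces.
Constraint 1 (X != W) on D(X)={3,4,5,6,7,8} D(W)={3,4,5,6,7,8}: no change
Constraint 2 (X < Y) on D(X)={3,4,5,6,7,8} D(Y)={3,4,6,8}: X {3,4,5,6,7,8}->{3,4,5,6,7}; Y {3,4,6,8}->{4,6,8}
Constraint 3 (Y + X = W) on D(Y)={4,6,8} D(X)={3,4,5,6,7} D(W)={3,4,5,6,7,8}: Y {4,6,8}->{4}; X {3,4,5,6,7}->{3,4}; W {3,4,5,6,7,8}->{7,8}
Constraint 4 (W + Y = X) on D(W)={7,8} D(Y)={4} D(X)={3,4}: W {7,8}->{}; Y {4}->{}; X {3,4}->{}
So after all 4 constraints: D(X) = {}

Answer: {}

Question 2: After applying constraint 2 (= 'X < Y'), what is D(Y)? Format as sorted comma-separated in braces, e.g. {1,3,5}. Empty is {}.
Constraint 1 (X != W) on D(X)={3,4,5,6,7,8} D(W)={3,4,5,6,7,8}: no change
Constraint 2 (X < Y) on D(X)={3,4,5,6,7,8} D(Y)={3,4,6,8}: X {3,4,5,6,7,8}->{3,4,5,6,7}; Y {3,4,6,8}->{4,6,8}
So after constraint 2: D(Y) = {4,6,8}

Answer: {4,6,8}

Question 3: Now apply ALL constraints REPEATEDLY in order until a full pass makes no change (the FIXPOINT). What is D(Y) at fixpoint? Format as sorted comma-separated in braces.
Answer: {}

Derivation:
pass 0 (initial): D(Y)={3,4,6,8}
pass 1: W {3,4,5,6,7,8}->{}; X {3,4,5,6,7,8}->{}; Y {3,4,6,8}->{}
pass 2: no change
Fixpoint after 2 passes: D(Y) = {}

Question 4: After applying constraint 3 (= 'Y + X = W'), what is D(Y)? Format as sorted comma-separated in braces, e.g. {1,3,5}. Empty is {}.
Constraint 1 (X != W) on D(X)={3,4,5,6,7,8} D(W)={3,4,5,6,7,8}: no change
Constraint 2 (X < Y) on D(X)={3,4,5,6,7,8} D(Y)={3,4,6,8}: X {3,4,5,6,7,8}->{3,4,5,6,7}; Y {3,4,6,8}->{4,6,8}
Constraint 3 (Y + X = W) on D(Y)={4,6,8} D(X)={3,4,5,6,7} D(W)={3,4,5,6,7,8}: Y {4,6,8}->{4}; X {3,4,5,6,7}->{3,4}; W {3,4,5,6,7,8}->{7,8}
So after constraint 3: D(Y) = {4}

Answer: {4}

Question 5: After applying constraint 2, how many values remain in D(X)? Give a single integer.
Constraint 1 (X != W) on D(X)={3,4,5,6,7,8} D(W)={3,4,5,6,7,8}: no change
Constraint 2 (X < Y) on D(X)={3,4,5,6,7,8} D(Y)={3,4,6,8}: X {3,4,5,6,7,8}->{3,4,5,6,7}; Y {3,4,6,8}->{4,6,8}
So after constraint 2: D(X)={3,4,5,6,7}, size = 5

Answer: 5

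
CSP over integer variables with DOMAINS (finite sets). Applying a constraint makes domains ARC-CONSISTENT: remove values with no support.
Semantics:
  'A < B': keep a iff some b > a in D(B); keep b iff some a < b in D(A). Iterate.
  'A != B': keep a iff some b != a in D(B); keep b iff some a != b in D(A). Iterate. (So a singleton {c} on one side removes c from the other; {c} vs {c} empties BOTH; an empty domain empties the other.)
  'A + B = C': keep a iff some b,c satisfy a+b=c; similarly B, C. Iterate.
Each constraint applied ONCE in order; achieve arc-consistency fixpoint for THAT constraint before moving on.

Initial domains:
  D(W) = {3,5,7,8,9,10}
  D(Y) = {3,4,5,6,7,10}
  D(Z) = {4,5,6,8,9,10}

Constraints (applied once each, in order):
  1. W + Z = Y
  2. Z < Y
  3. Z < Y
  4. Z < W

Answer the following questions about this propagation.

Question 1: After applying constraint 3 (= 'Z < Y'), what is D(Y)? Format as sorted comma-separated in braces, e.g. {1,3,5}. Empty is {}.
Answer: {7,10}

Derivation:
Constraint 1 (W + Z = Y) on D(W)={3,5,7,8,9,10} D(Z)={4,5,6,8,9,10} D(Y)={3,4,5,6,7,10}: W {3,5,7,8,9,10}->{3,5}; Z {4,5,6,8,9,10}->{4,5}; Y {3,4,5,6,7,10}->{7,10}
Constraint 2 (Z < Y) on D(Z)={4,5} D(Y)={7,10}: no change
Constraint 3 (Z < Y) on D(Z)={4,5} D(Y)={7,10}: no change
So after constraint 3: D(Y) = {7,10}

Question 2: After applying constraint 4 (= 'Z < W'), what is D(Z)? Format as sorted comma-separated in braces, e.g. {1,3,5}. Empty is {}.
Answer: {4}

Derivation:
Constraint 1 (W + Z = Y) on D(W)={3,5,7,8,9,10} D(Z)={4,5,6,8,9,10} D(Y)={3,4,5,6,7,10}: W {3,5,7,8,9,10}->{3,5}; Z {4,5,6,8,9,10}->{4,5}; Y {3,4,5,6,7,10}->{7,10}
Constraint 2 (Z < Y) on D(Z)={4,5} D(Y)={7,10}: no change
Constraint 3 (Z < Y) on D(Z)={4,5} D(Y)={7,10}: no change
Constraint 4 (Z < W) on D(Z)={4,5} D(W)={3,5}: Z {4,5}->{4}; W {3,5}->{5}
So after constraint 4: D(Z) = {4}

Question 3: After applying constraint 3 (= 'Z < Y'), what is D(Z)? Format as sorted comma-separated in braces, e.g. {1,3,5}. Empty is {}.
Answer: {4,5}

Derivation:
Constraint 1 (W + Z = Y) on D(W)={3,5,7,8,9,10} D(Z)={4,5,6,8,9,10} D(Y)={3,4,5,6,7,10}: W {3,5,7,8,9,10}->{3,5}; Z {4,5,6,8,9,10}->{4,5}; Y {3,4,5,6,7,10}->{7,10}
Constraint 2 (Z < Y) on D(Z)={4,5} D(Y)={7,10}: no change
Constraint 3 (Z < Y) on D(Z)={4,5} D(Y)={7,10}: no change
So after constraint 3: D(Z) = {4,5}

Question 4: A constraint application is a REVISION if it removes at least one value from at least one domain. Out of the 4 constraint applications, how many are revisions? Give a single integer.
Answer: 2

Derivation:
Constraint 1 (W + Z = Y) on D(W)={3,5,7,8,9,10} D(Z)={4,5,6,8,9,10} D(Y)={3,4,5,6,7,10}: W {3,5,7,8,9,10}->{3,5}; Z {4,5,6,8,9,10}->{4,5}; Y {3,4,5,6,7,10}->{7,10} => REVISION
Constraint 2 (Z < Y) on D(Z)={4,5} D(Y)={7,10}: no change => not a revision
Constraint 3 (Z < Y) on D(Z)={4,5} D(Y)={7,10}: no change => not a revision
Constraint 4 (Z < W) on D(Z)={4,5} D(W)={3,5}: Z {4,5}->{4}; W {3,5}->{5} => REVISION
Total revisions = 2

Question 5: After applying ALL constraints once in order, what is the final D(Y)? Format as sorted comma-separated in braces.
Answer: {7,10}

Derivation:
Constraint 1 (W + Z = Y) on D(W)={3,5,7,8,9,10} D(Z)={4,5,6,8,9,10} D(Y)={3,4,5,6,7,10}: W {3,5,7,8,9,10}->{3,5}; Z {4,5,6,8,9,10}->{4,5}; Y {3,4,5,6,7,10}->{7,10}
Constraint 2 (Z < Y) on D(Z)={4,5} D(Y)={7,10}: no change
Constraint 3 (Z < Y) on D(Z)={4,5} D(Y)={7,10}: no change
Constraint 4 (Z < W) on D(Z)={4,5} D(W)={3,5}: Z {4,5}->{4}; W {3,5}->{5}
So after all 4 constraints: D(Y) = {7,10}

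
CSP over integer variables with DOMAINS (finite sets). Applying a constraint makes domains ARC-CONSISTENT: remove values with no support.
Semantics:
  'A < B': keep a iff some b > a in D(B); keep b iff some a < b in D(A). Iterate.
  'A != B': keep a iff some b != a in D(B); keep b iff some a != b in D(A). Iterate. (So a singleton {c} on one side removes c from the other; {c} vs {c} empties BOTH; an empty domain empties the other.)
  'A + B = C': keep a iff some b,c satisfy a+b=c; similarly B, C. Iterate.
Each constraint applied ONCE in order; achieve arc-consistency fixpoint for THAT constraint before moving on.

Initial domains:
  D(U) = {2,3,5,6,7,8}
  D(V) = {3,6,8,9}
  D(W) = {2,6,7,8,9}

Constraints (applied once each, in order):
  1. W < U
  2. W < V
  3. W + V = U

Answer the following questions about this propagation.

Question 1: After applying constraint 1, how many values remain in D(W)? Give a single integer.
Answer: 3

Derivation:
Constraint 1 (W < U) on D(W)={2,6,7,8,9} D(U)={2,3,5,6,7,8}: W {2,6,7,8,9}->{2,6,7}; U {2,3,5,6,7,8}->{3,5,6,7,8}
So after constraint 1: D(W)={2,6,7}, size = 3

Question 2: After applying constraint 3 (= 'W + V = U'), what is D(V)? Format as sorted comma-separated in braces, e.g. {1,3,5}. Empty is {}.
Constraint 1 (W < U) on D(W)={2,6,7,8,9} D(U)={2,3,5,6,7,8}: W {2,6,7,8,9}->{2,6,7}; U {2,3,5,6,7,8}->{3,5,6,7,8}
Constraint 2 (W < V) on D(W)={2,6,7} D(V)={3,6,8,9}: no change
Constraint 3 (W + V = U) on D(W)={2,6,7} D(V)={3,6,8,9} D(U)={3,5,6,7,8}: W {2,6,7}->{2}; V {3,6,8,9}->{3,6}; U {3,5,6,7,8}->{5,8}
So after constraint 3: D(V) = {3,6}

Answer: {3,6}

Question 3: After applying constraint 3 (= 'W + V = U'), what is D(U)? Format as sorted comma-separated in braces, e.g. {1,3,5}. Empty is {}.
Answer: {5,8}

Derivation:
Constraint 1 (W < U) on D(W)={2,6,7,8,9} D(U)={2,3,5,6,7,8}: W {2,6,7,8,9}->{2,6,7}; U {2,3,5,6,7,8}->{3,5,6,7,8}
Constraint 2 (W < V) on D(W)={2,6,7} D(V)={3,6,8,9}: no change
Constraint 3 (W + V = U) on D(W)={2,6,7} D(V)={3,6,8,9} D(U)={3,5,6,7,8}: W {2,6,7}->{2}; V {3,6,8,9}->{3,6}; U {3,5,6,7,8}->{5,8}
So after constraint 3: D(U) = {5,8}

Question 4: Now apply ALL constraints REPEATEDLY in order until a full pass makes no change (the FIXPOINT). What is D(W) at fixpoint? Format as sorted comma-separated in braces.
pass 0 (initial): D(W)={2,6,7,8,9}
pass 1: U {2,3,5,6,7,8}->{5,8}; V {3,6,8,9}->{3,6}; W {2,6,7,8,9}->{2}
pass 2: no change
Fixpoint after 2 passes: D(W) = {2}

Answer: {2}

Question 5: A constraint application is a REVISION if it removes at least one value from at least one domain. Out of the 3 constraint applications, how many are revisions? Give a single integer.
Answer: 2

Derivation:
Constraint 1 (W < U) on D(W)={2,6,7,8,9} D(U)={2,3,5,6,7,8}: W {2,6,7,8,9}->{2,6,7}; U {2,3,5,6,7,8}->{3,5,6,7,8} => REVISION
Constraint 2 (W < V) on D(W)={2,6,7} D(V)={3,6,8,9}: no change => not a revision
Constraint 3 (W + V = U) on D(W)={2,6,7} D(V)={3,6,8,9} D(U)={3,5,6,7,8}: W {2,6,7}->{2}; V {3,6,8,9}->{3,6}; U {3,5,6,7,8}->{5,8} => REVISION
Total revisions = 2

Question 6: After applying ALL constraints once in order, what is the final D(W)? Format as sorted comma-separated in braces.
Constraint 1 (W < U) on D(W)={2,6,7,8,9} D(U)={2,3,5,6,7,8}: W {2,6,7,8,9}->{2,6,7}; U {2,3,5,6,7,8}->{3,5,6,7,8}
Constraint 2 (W < V) on D(W)={2,6,7} D(V)={3,6,8,9}: no change
Constraint 3 (W + V = U) on D(W)={2,6,7} D(V)={3,6,8,9} D(U)={3,5,6,7,8}: W {2,6,7}->{2}; V {3,6,8,9}->{3,6}; U {3,5,6,7,8}->{5,8}
So after all 3 constraints: D(W) = {2}

Answer: {2}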